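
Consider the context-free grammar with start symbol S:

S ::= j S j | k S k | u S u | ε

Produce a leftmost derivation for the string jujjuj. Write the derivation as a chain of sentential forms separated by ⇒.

S ⇒ jSj   [S ::= j S j]
jSj ⇒ juSuj   [S ::= u S u]
juSuj ⇒ jujSjuj   [S ::= j S j]
jujSjuj ⇒ jujjuj   [S ::= ε]

S ⇒ jSj ⇒ juSuj ⇒ jujSjuj ⇒ jujjuj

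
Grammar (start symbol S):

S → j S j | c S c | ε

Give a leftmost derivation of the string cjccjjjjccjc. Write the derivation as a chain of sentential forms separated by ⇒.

S ⇒ cSc ⇒ cjSjc ⇒ cjcScjc ⇒ cjccSccjc ⇒ cjccjSjccjc ⇒ cjccjjSjjccjc ⇒ cjccjjjjccjc

S ⇒ cSc   [S → c S c]
cSc ⇒ cjSjc   [S → j S j]
cjSjc ⇒ cjcScjc   [S → c S c]
cjcScjc ⇒ cjccSccjc   [S → c S c]
cjccSccjc ⇒ cjccjSjccjc   [S → j S j]
cjccjSjccjc ⇒ cjccjjSjjccjc   [S → j S j]
cjccjjSjjccjc ⇒ cjccjjjjccjc   [S → ε]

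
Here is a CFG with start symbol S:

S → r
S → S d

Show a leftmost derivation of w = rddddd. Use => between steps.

S => Sd   [S → S d]
Sd => Sdd   [S → S d]
Sdd => Sddd   [S → S d]
Sddd => Sdddd   [S → S d]
Sdddd => Sddddd   [S → S d]
Sddddd => rddddd   [S → r]

S => Sd => Sdd => Sddd => Sdddd => Sddddd => rddddd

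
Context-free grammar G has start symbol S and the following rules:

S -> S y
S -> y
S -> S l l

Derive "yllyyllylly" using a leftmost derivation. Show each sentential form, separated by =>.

S=>Sy=>Slly=>Sylly=>Sllylly=>Syllylly=>Syyllylly=>Sllyyllylly=>yllyyllylly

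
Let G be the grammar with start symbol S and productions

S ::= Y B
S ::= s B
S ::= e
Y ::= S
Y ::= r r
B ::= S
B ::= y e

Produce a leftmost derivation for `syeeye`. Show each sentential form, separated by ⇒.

S ⇒ YB   [S ::= Y B]
YB ⇒ SB   [Y ::= S]
SB ⇒ YBB   [S ::= Y B]
YBB ⇒ SBB   [Y ::= S]
SBB ⇒ sBBB   [S ::= s B]
sBBB ⇒ syeBB   [B ::= y e]
syeBB ⇒ syeSB   [B ::= S]
syeSB ⇒ syeeB   [S ::= e]
syeeB ⇒ syeeye   [B ::= y e]

S ⇒ YB ⇒ SB ⇒ YBB ⇒ SBB ⇒ sBBB ⇒ syeBB ⇒ syeSB ⇒ syeeB ⇒ syeeye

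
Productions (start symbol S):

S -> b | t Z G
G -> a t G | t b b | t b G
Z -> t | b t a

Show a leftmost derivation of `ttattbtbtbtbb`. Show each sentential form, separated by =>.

S => tZG => ttG => ttatG => ttattbG => ttattbtbG => ttattbtbtbG => ttattbtbtbtbb

S => tZG   [S -> t Z G]
tZG => ttG   [Z -> t]
ttG => ttatG   [G -> a t G]
ttatG => ttattbG   [G -> t b G]
ttattbG => ttattbtbG   [G -> t b G]
ttattbtbG => ttattbtbtbG   [G -> t b G]
ttattbtbtbG => ttattbtbtbtbb   [G -> t b b]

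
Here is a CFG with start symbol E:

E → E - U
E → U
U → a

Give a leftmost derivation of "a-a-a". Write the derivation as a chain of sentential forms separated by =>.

E => E-U   [E → E - U]
E-U => E-U-U   [E → E - U]
E-U-U => U-U-U   [E → U]
U-U-U => a-U-U   [U → a]
a-U-U => a-a-U   [U → a]
a-a-U => a-a-a   [U → a]

E => E-U => E-U-U => U-U-U => a-U-U => a-a-U => a-a-a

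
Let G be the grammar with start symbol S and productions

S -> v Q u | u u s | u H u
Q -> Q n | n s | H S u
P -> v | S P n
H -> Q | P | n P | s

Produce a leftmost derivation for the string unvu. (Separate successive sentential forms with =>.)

S => uHu   [S -> u H u]
uHu => unPu   [H -> n P]
unPu => unvu   [P -> v]

S => uHu => unPu => unvu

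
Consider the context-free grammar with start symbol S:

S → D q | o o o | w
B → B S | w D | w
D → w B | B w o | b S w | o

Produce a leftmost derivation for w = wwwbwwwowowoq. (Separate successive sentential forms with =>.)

S=>Dq=>Bwoq=>wDwoq=>wBwowoq=>wwDwowoq=>wwBwowowoq=>wwwDwowowoq=>wwwbSwwowowoq=>wwwbwwwowowoq

S => Dq   [S → D q]
Dq => Bwoq   [D → B w o]
Bwoq => wDwoq   [B → w D]
wDwoq => wBwowoq   [D → B w o]
wBwowoq => wwDwowoq   [B → w D]
wwDwowoq => wwBwowowoq   [D → B w o]
wwBwowowoq => wwwDwowowoq   [B → w D]
wwwDwowowoq => wwwbSwwowowoq   [D → b S w]
wwwbSwwowowoq => wwwbwwwowowoq   [S → w]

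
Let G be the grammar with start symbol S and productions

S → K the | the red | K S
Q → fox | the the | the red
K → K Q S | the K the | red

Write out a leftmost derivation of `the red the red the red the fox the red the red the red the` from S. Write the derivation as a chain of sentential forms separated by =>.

S => K the   [S → K the]
K the => K Q S the   [K → K Q S]
K Q S the => K Q S Q S the   [K → K Q S]
K Q S Q S the => the K the Q S Q S the   [K → the K the]
the K the Q S Q S the => the K Q S the Q S Q S the   [K → K Q S]
the K Q S the Q S Q S the => the red Q S the Q S Q S the   [K → red]
the red Q S the Q S Q S the => the red the red S the Q S Q S the   [Q → the red]
the red the red S the Q S Q S the => the red the red the red the Q S Q S the   [S → the red]
the red the red the red the Q S Q S the => the red the red the red the fox S Q S the   [Q → fox]
the red the red the red the fox S Q S the => the red the red the red the fox the red Q S the   [S → the red]
the red the red the red the fox the red Q S the => the red the red the red the fox the red the red S the   [Q → the red]
the red the red the red the fox the red the red S the => the red the red the red the fox the red the red the red the   [S → the red]

S => K the => K Q S the => K Q S Q S the => the K the Q S Q S the => the K Q S the Q S Q S the => the red Q S the Q S Q S the => the red the red S the Q S Q S the => the red the red the red the Q S Q S the => the red the red the red the fox S Q S the => the red the red the red the fox the red Q S the => the red the red the red the fox the red the red S the => the red the red the red the fox the red the red the red the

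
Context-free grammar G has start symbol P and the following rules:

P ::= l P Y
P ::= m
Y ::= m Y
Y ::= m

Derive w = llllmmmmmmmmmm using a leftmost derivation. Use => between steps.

P => lPY   [P ::= l P Y]
lPY => llPYY   [P ::= l P Y]
llPYY => lllPYYY   [P ::= l P Y]
lllPYYY => llllPYYYY   [P ::= l P Y]
llllPYYYY => llllmYYYY   [P ::= m]
llllmYYYY => llllmmYYYY   [Y ::= m Y]
llllmmYYYY => llllmmmYYYY   [Y ::= m Y]
llllmmmYYYY => llllmmmmYYYY   [Y ::= m Y]
llllmmmmYYYY => llllmmmmmYYYY   [Y ::= m Y]
llllmmmmmYYYY => llllmmmmmmYYY   [Y ::= m]
llllmmmmmmYYY => llllmmmmmmmYY   [Y ::= m]
llllmmmmmmmYY => llllmmmmmmmmYY   [Y ::= m Y]
llllmmmmmmmmYY => llllmmmmmmmmmY   [Y ::= m]
llllmmmmmmmmmY => llllmmmmmmmmmm   [Y ::= m]

P=>lPY=>llPYY=>lllPYYY=>llllPYYYY=>llllmYYYY=>llllmmYYYY=>llllmmmYYYY=>llllmmmmYYYY=>llllmmmmmYYYY=>llllmmmmmmYYY=>llllmmmmmmmYY=>llllmmmmmmmmYY=>llllmmmmmmmmmY=>llllmmmmmmmmmm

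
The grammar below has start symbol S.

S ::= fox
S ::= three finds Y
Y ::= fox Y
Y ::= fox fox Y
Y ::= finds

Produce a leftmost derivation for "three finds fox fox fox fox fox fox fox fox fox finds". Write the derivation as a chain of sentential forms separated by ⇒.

S ⇒ three finds Y ⇒ three finds fox Y ⇒ three finds fox fox Y ⇒ three finds fox fox fox Y ⇒ three finds fox fox fox fox fox Y ⇒ three finds fox fox fox fox fox fox fox Y ⇒ three finds fox fox fox fox fox fox fox fox fox Y ⇒ three finds fox fox fox fox fox fox fox fox fox finds

S ⇒ three finds Y   [S ::= three finds Y]
three finds Y ⇒ three finds fox Y   [Y ::= fox Y]
three finds fox Y ⇒ three finds fox fox Y   [Y ::= fox Y]
three finds fox fox Y ⇒ three finds fox fox fox Y   [Y ::= fox Y]
three finds fox fox fox Y ⇒ three finds fox fox fox fox fox Y   [Y ::= fox fox Y]
three finds fox fox fox fox fox Y ⇒ three finds fox fox fox fox fox fox fox Y   [Y ::= fox fox Y]
three finds fox fox fox fox fox fox fox Y ⇒ three finds fox fox fox fox fox fox fox fox fox Y   [Y ::= fox fox Y]
three finds fox fox fox fox fox fox fox fox fox Y ⇒ three finds fox fox fox fox fox fox fox fox fox finds   [Y ::= finds]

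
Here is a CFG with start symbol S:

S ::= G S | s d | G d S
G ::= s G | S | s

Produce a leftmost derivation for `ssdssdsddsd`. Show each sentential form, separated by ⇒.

S ⇒ GdS   [S ::= G d S]
GdS ⇒ sGdS   [G ::= s G]
sGdS ⇒ sSdS   [G ::= S]
sSdS ⇒ sGdSdS   [S ::= G d S]
sGdSdS ⇒ ssdSdS   [G ::= s]
ssdSdS ⇒ ssdGSdS   [S ::= G S]
ssdGSdS ⇒ ssdSSdS   [G ::= S]
ssdSSdS ⇒ ssdGSSdS   [S ::= G S]
ssdGSSdS ⇒ ssdsSSdS   [G ::= s]
ssdsSSdS ⇒ ssdssdSdS   [S ::= s d]
ssdssdSdS ⇒ ssdssdsddS   [S ::= s d]
ssdssdsddS ⇒ ssdssdsddsd   [S ::= s d]

S ⇒ GdS ⇒ sGdS ⇒ sSdS ⇒ sGdSdS ⇒ ssdSdS ⇒ ssdGSdS ⇒ ssdSSdS ⇒ ssdGSSdS ⇒ ssdsSSdS ⇒ ssdssdSdS ⇒ ssdssdsddS ⇒ ssdssdsddsd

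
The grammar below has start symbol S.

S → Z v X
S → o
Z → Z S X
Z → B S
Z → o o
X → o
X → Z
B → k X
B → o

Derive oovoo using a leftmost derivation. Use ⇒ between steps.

S ⇒ ZvX ⇒ BSvX ⇒ oSvX ⇒ oovX ⇒ oovZ ⇒ oovoo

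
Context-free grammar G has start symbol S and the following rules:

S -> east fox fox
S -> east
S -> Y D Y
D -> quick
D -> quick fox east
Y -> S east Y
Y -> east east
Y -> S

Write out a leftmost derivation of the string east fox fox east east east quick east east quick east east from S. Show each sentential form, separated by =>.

S => Y D Y   [S -> Y D Y]
Y D Y => S east Y D Y   [Y -> S east Y]
S east Y D Y => east fox fox east Y D Y   [S -> east fox fox]
east fox fox east Y D Y => east fox fox east S D Y   [Y -> S]
east fox fox east S D Y => east fox fox east Y D Y D Y   [S -> Y D Y]
east fox fox east Y D Y D Y => east fox fox east east east D Y D Y   [Y -> east east]
east fox fox east east east D Y D Y => east fox fox east east east quick Y D Y   [D -> quick]
east fox fox east east east quick Y D Y => east fox fox east east east quick east east D Y   [Y -> east east]
east fox fox east east east quick east east D Y => east fox fox east east east quick east east quick Y   [D -> quick]
east fox fox east east east quick east east quick Y => east fox fox east east east quick east east quick east east   [Y -> east east]

S => Y D Y => S east Y D Y => east fox fox east Y D Y => east fox fox east S D Y => east fox fox east Y D Y D Y => east fox fox east east east D Y D Y => east fox fox east east east quick Y D Y => east fox fox east east east quick east east D Y => east fox fox east east east quick east east quick Y => east fox fox east east east quick east east quick east east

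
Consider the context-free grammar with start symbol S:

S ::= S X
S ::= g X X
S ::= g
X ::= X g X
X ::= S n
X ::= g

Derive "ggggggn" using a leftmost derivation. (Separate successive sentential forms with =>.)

S => SX => gXXX => ggXX => ggXgXX => ggggXX => gggggX => gggggSn => ggggggn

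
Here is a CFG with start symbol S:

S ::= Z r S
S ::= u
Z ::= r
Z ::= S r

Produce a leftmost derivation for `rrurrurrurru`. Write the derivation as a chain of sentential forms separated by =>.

S => ZrS => SrrS => ZrSrrS => rrSrrS => rrZrSrrS => rrSrrSrrS => rrZrSrrSrrS => rrSrrSrrSrrS => rrurrSrrSrrS => rrurrurrSrrS => rrurrurrurrS => rrurrurrurru

S => ZrS   [S ::= Z r S]
ZrS => SrrS   [Z ::= S r]
SrrS => ZrSrrS   [S ::= Z r S]
ZrSrrS => rrSrrS   [Z ::= r]
rrSrrS => rrZrSrrS   [S ::= Z r S]
rrZrSrrS => rrSrrSrrS   [Z ::= S r]
rrSrrSrrS => rrZrSrrSrrS   [S ::= Z r S]
rrZrSrrSrrS => rrSrrSrrSrrS   [Z ::= S r]
rrSrrSrrSrrS => rrurrSrrSrrS   [S ::= u]
rrurrSrrSrrS => rrurrurrSrrS   [S ::= u]
rrurrurrSrrS => rrurrurrurrS   [S ::= u]
rrurrurrurrS => rrurrurrurru   [S ::= u]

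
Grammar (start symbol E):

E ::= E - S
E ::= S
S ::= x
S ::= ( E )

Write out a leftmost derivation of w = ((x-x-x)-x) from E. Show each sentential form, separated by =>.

E => S => (E) => (E-S) => (S-S) => ((E)-S) => ((E-S)-S) => ((E-S-S)-S) => ((S-S-S)-S) => ((x-S-S)-S) => ((x-x-S)-S) => ((x-x-x)-S) => ((x-x-x)-x)

E => S   [E ::= S]
S => (E)   [S ::= ( E )]
(E) => (E-S)   [E ::= E - S]
(E-S) => (S-S)   [E ::= S]
(S-S) => ((E)-S)   [S ::= ( E )]
((E)-S) => ((E-S)-S)   [E ::= E - S]
((E-S)-S) => ((E-S-S)-S)   [E ::= E - S]
((E-S-S)-S) => ((S-S-S)-S)   [E ::= S]
((S-S-S)-S) => ((x-S-S)-S)   [S ::= x]
((x-S-S)-S) => ((x-x-S)-S)   [S ::= x]
((x-x-S)-S) => ((x-x-x)-S)   [S ::= x]
((x-x-x)-S) => ((x-x-x)-x)   [S ::= x]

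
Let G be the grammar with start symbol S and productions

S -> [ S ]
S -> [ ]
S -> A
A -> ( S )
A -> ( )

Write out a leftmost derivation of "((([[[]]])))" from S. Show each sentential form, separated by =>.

S => A   [S -> A]
A => (S)   [A -> ( S )]
(S) => (A)   [S -> A]
(A) => ((S))   [A -> ( S )]
((S)) => ((A))   [S -> A]
((A)) => (((S)))   [A -> ( S )]
(((S))) => ((([S])))   [S -> [ S ]]
((([S]))) => ((([[S]])))   [S -> [ S ]]
((([[S]]))) => ((([[[]]])))   [S -> [ ]]

S=>A=>(S)=>(A)=>((S))=>((A))=>(((S)))=>((([S])))=>((([[S]])))=>((([[[]]])))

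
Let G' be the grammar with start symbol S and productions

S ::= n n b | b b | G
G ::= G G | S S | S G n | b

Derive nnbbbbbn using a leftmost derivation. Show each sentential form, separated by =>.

S => G => SGn => nnbGn => nnbGGn => nnbGGGn => nnbGGGGn => nnbbGGGn => nnbbbGGn => nnbbbbGn => nnbbbbbn

S => G   [S ::= G]
G => SGn   [G ::= S G n]
SGn => nnbGn   [S ::= n n b]
nnbGn => nnbGGn   [G ::= G G]
nnbGGn => nnbGGGn   [G ::= G G]
nnbGGGn => nnbGGGGn   [G ::= G G]
nnbGGGGn => nnbbGGGn   [G ::= b]
nnbbGGGn => nnbbbGGn   [G ::= b]
nnbbbGGn => nnbbbbGn   [G ::= b]
nnbbbbGn => nnbbbbbn   [G ::= b]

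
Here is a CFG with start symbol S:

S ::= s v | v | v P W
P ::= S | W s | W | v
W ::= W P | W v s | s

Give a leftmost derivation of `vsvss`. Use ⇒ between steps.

S⇒vPW⇒vWsW⇒vWPsW⇒vsPsW⇒vsvsW⇒vsvss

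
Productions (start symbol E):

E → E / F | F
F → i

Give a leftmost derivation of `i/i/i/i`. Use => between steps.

E => E/F => E/F/F => E/F/F/F => F/F/F/F => i/F/F/F => i/i/F/F => i/i/i/F => i/i/i/i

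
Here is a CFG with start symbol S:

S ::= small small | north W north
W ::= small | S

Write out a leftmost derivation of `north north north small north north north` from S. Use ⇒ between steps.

S ⇒ north W north ⇒ north S north ⇒ north north W north north ⇒ north north S north north ⇒ north north north W north north north ⇒ north north north small north north north

S ⇒ north W north   [S ::= north W north]
north W north ⇒ north S north   [W ::= S]
north S north ⇒ north north W north north   [S ::= north W north]
north north W north north ⇒ north north S north north   [W ::= S]
north north S north north ⇒ north north north W north north north   [S ::= north W north]
north north north W north north north ⇒ north north north small north north north   [W ::= small]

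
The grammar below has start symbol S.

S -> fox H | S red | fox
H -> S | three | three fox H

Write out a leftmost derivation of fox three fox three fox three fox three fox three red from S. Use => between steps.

S => S red   [S -> S red]
S red => fox H red   [S -> fox H]
fox H red => fox three fox H red   [H -> three fox H]
fox three fox H red => fox three fox three fox H red   [H -> three fox H]
fox three fox three fox H red => fox three fox three fox three fox H red   [H -> three fox H]
fox three fox three fox three fox H red => fox three fox three fox three fox three fox H red   [H -> three fox H]
fox three fox three fox three fox three fox H red => fox three fox three fox three fox three fox three red   [H -> three]

S => S red => fox H red => fox three fox H red => fox three fox three fox H red => fox three fox three fox three fox H red => fox three fox three fox three fox three fox H red => fox three fox three fox three fox three fox three red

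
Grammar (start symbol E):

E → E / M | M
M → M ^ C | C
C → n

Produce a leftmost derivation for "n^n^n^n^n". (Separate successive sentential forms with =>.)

E => M => M^C => M^C^C => M^C^C^C => M^C^C^C^C => C^C^C^C^C => n^C^C^C^C => n^n^C^C^C => n^n^n^C^C => n^n^n^n^C => n^n^n^n^n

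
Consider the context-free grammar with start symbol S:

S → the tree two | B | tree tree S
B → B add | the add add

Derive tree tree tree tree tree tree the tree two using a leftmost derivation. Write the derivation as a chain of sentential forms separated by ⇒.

S ⇒ tree tree S ⇒ tree tree tree tree S ⇒ tree tree tree tree tree tree S ⇒ tree tree tree tree tree tree the tree two

S ⇒ tree tree S   [S → tree tree S]
tree tree S ⇒ tree tree tree tree S   [S → tree tree S]
tree tree tree tree S ⇒ tree tree tree tree tree tree S   [S → tree tree S]
tree tree tree tree tree tree S ⇒ tree tree tree tree tree tree the tree two   [S → the tree two]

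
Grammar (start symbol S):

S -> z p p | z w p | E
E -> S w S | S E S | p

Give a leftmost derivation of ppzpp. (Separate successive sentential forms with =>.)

S => E   [S -> E]
E => SES   [E -> S E S]
SES => EES   [S -> E]
EES => pES   [E -> p]
pES => ppS   [E -> p]
ppS => ppzpp   [S -> z p p]

S => E => SES => EES => pES => ppS => ppzpp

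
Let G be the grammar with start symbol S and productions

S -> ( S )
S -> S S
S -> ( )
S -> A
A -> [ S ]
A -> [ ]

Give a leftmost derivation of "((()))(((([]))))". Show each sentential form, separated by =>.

S => SS   [S -> S S]
SS => (S)S   [S -> ( S )]
(S)S => ((S))S   [S -> ( S )]
((S))S => ((()))S   [S -> ( )]
((()))S => ((()))(S)   [S -> ( S )]
((()))(S) => ((()))((S))   [S -> ( S )]
((()))((S)) => ((()))(((S)))   [S -> ( S )]
((()))(((S))) => ((()))((((S))))   [S -> ( S )]
((()))((((S)))) => ((()))((((A))))   [S -> A]
((()))((((A)))) => ((()))(((([]))))   [A -> [ ]]

S => SS => (S)S => ((S))S => ((()))S => ((()))(S) => ((()))((S)) => ((()))(((S))) => ((()))((((S)))) => ((()))((((A)))) => ((()))(((([]))))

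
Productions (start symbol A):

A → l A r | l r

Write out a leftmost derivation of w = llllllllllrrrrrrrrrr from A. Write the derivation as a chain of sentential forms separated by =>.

A => lAr => llArr => lllArrr => llllArrrr => lllllArrrrr => llllllArrrrrr => lllllllArrrrrrr => llllllllArrrrrrrr => lllllllllArrrrrrrrr => llllllllllrrrrrrrrrr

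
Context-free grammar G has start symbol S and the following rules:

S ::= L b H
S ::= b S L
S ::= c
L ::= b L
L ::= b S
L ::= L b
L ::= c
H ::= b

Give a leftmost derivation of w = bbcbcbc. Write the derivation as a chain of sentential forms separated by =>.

S => bSL => bbSLL => bbcLL => bbcLbL => bbcbLbL => bbcbcbL => bbcbcbc

S => bSL   [S ::= b S L]
bSL => bbSLL   [S ::= b S L]
bbSLL => bbcLL   [S ::= c]
bbcLL => bbcLbL   [L ::= L b]
bbcLbL => bbcbLbL   [L ::= b L]
bbcbLbL => bbcbcbL   [L ::= c]
bbcbcbL => bbcbcbc   [L ::= c]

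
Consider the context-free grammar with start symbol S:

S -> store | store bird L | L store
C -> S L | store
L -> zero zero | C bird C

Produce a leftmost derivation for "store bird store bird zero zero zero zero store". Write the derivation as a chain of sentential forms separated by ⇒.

S ⇒ L store ⇒ C bird C store ⇒ store bird C store ⇒ store bird S L store ⇒ store bird store bird L L store ⇒ store bird store bird zero zero L store ⇒ store bird store bird zero zero zero zero store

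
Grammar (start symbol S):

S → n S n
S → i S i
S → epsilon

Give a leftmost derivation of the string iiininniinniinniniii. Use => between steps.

S => iSi   [S → i S i]
iSi => iiSii   [S → i S i]
iiSii => iiiSiii   [S → i S i]
iiiSiii => iiinSniii   [S → n S n]
iiinSniii => iiiniSiniii   [S → i S i]
iiiniSiniii => iiininSniniii   [S → n S n]
iiininSniniii => iiininnSnniniii   [S → n S n]
iiininnSnniniii => iiininniSinniniii   [S → i S i]
iiininniSinniniii => iiininniiSiinniniii   [S → i S i]
iiininniiSiinniniii => iiininniinSniinniniii   [S → n S n]
iiininniinSniinniniii => iiininniinniinniniii   [S → epsilon]

S=>iSi=>iiSii=>iiiSiii=>iiinSniii=>iiiniSiniii=>iiininSniniii=>iiininnSnniniii=>iiininniSinniniii=>iiininniiSiinniniii=>iiininniinSniinniniii=>iiininniinniinniniii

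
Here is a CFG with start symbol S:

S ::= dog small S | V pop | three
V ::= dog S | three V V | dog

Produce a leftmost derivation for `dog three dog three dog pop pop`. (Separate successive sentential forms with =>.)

S => V pop => dog S pop => dog V pop pop => dog three V V pop pop => dog three dog S V pop pop => dog three dog three V pop pop => dog three dog three dog pop pop

S => V pop   [S ::= V pop]
V pop => dog S pop   [V ::= dog S]
dog S pop => dog V pop pop   [S ::= V pop]
dog V pop pop => dog three V V pop pop   [V ::= three V V]
dog three V V pop pop => dog three dog S V pop pop   [V ::= dog S]
dog three dog S V pop pop => dog three dog three V pop pop   [S ::= three]
dog three dog three V pop pop => dog three dog three dog pop pop   [V ::= dog]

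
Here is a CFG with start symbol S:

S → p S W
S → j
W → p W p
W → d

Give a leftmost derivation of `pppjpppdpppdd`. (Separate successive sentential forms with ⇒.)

S ⇒ pSW ⇒ ppSWW ⇒ pppSWWW ⇒ pppjWWW ⇒ pppjpWpWW ⇒ pppjppWppWW ⇒ pppjpppWpppWW ⇒ pppjpppdpppWW ⇒ pppjpppdpppdW ⇒ pppjpppdpppdd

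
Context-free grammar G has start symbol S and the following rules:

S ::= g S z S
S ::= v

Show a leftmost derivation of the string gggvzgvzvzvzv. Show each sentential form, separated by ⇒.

S ⇒ gSzS ⇒ ggSzSzS ⇒ gggSzSzSzS ⇒ gggvzSzSzS ⇒ gggvzgSzSzSzS ⇒ gggvzgvzSzSzS ⇒ gggvzgvzvzSzS ⇒ gggvzgvzvzvzS ⇒ gggvzgvzvzvzv

S ⇒ gSzS   [S ::= g S z S]
gSzS ⇒ ggSzSzS   [S ::= g S z S]
ggSzSzS ⇒ gggSzSzSzS   [S ::= g S z S]
gggSzSzSzS ⇒ gggvzSzSzS   [S ::= v]
gggvzSzSzS ⇒ gggvzgSzSzSzS   [S ::= g S z S]
gggvzgSzSzSzS ⇒ gggvzgvzSzSzS   [S ::= v]
gggvzgvzSzSzS ⇒ gggvzgvzvzSzS   [S ::= v]
gggvzgvzvzSzS ⇒ gggvzgvzvzvzS   [S ::= v]
gggvzgvzvzvzS ⇒ gggvzgvzvzvzv   [S ::= v]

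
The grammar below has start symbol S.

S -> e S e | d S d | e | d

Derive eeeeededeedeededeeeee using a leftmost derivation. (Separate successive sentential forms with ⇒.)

S ⇒ eSe ⇒ eeSee ⇒ eeeSeee ⇒ eeeeSeeee ⇒ eeeeeSeeeee ⇒ eeeeedSdeeeee ⇒ eeeeedeSedeeeee ⇒ eeeeededSdedeeeee ⇒ eeeeededeSededeeeee ⇒ eeeeededeeSeededeeeee ⇒ eeeeededeedeededeeeee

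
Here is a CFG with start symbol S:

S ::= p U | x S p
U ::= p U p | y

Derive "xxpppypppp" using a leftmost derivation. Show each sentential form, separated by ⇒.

S ⇒ xSp   [S ::= x S p]
xSp ⇒ xxSpp   [S ::= x S p]
xxSpp ⇒ xxpUpp   [S ::= p U]
xxpUpp ⇒ xxppUppp   [U ::= p U p]
xxppUppp ⇒ xxpppUpppp   [U ::= p U p]
xxpppUpppp ⇒ xxpppypppp   [U ::= y]

S ⇒ xSp ⇒ xxSpp ⇒ xxpUpp ⇒ xxppUppp ⇒ xxpppUpppp ⇒ xxpppypppp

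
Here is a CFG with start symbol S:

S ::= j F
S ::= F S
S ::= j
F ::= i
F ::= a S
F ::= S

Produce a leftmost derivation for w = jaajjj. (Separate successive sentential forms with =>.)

S => jF => jaS => jaFS => jaaSS => jaaFSS => jaaSSS => jaajSS => jaajjS => jaajjj

S => jF   [S ::= j F]
jF => jaS   [F ::= a S]
jaS => jaFS   [S ::= F S]
jaFS => jaaSS   [F ::= a S]
jaaSS => jaaFSS   [S ::= F S]
jaaFSS => jaaSSS   [F ::= S]
jaaSSS => jaajSS   [S ::= j]
jaajSS => jaajjS   [S ::= j]
jaajjS => jaajjj   [S ::= j]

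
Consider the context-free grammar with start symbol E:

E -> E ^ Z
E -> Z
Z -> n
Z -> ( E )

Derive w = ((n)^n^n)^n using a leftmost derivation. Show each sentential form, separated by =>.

E=>E^Z=>Z^Z=>(E)^Z=>(E^Z)^Z=>(E^Z^Z)^Z=>(Z^Z^Z)^Z=>((E)^Z^Z)^Z=>((Z)^Z^Z)^Z=>((n)^Z^Z)^Z=>((n)^n^Z)^Z=>((n)^n^n)^Z=>((n)^n^n)^n

E => E^Z   [E -> E ^ Z]
E^Z => Z^Z   [E -> Z]
Z^Z => (E)^Z   [Z -> ( E )]
(E)^Z => (E^Z)^Z   [E -> E ^ Z]
(E^Z)^Z => (E^Z^Z)^Z   [E -> E ^ Z]
(E^Z^Z)^Z => (Z^Z^Z)^Z   [E -> Z]
(Z^Z^Z)^Z => ((E)^Z^Z)^Z   [Z -> ( E )]
((E)^Z^Z)^Z => ((Z)^Z^Z)^Z   [E -> Z]
((Z)^Z^Z)^Z => ((n)^Z^Z)^Z   [Z -> n]
((n)^Z^Z)^Z => ((n)^n^Z)^Z   [Z -> n]
((n)^n^Z)^Z => ((n)^n^n)^Z   [Z -> n]
((n)^n^n)^Z => ((n)^n^n)^n   [Z -> n]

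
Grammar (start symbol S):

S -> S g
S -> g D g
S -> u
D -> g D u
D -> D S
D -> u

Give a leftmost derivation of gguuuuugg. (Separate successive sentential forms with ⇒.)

S⇒Sg⇒gDgg⇒gDSgg⇒gDSSgg⇒gDSSSgg⇒ggDuSSSgg⇒gguuSSSgg⇒gguuuSSgg⇒gguuuuSgg⇒gguuuuugg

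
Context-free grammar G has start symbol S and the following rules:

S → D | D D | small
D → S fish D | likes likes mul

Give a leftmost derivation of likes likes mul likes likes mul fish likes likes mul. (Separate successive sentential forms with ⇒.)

S ⇒ D D   [S → D D]
D D ⇒ likes likes mul D   [D → likes likes mul]
likes likes mul D ⇒ likes likes mul S fish D   [D → S fish D]
likes likes mul S fish D ⇒ likes likes mul D fish D   [S → D]
likes likes mul D fish D ⇒ likes likes mul likes likes mul fish D   [D → likes likes mul]
likes likes mul likes likes mul fish D ⇒ likes likes mul likes likes mul fish likes likes mul   [D → likes likes mul]

S ⇒ D D ⇒ likes likes mul D ⇒ likes likes mul S fish D ⇒ likes likes mul D fish D ⇒ likes likes mul likes likes mul fish D ⇒ likes likes mul likes likes mul fish likes likes mul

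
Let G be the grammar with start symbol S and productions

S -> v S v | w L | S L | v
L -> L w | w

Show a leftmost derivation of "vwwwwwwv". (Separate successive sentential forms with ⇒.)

S ⇒ vSv ⇒ vwLv ⇒ vwLwv ⇒ vwLwwv ⇒ vwLwwwv ⇒ vwLwwwwv ⇒ vwwwwwwv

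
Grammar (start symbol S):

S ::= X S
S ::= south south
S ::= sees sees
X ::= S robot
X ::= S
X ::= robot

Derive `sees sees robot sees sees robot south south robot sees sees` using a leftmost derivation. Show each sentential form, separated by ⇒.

S ⇒ X S   [S ::= X S]
X S ⇒ S robot S   [X ::= S robot]
S robot S ⇒ X S robot S   [S ::= X S]
X S robot S ⇒ S robot S robot S   [X ::= S robot]
S robot S robot S ⇒ sees sees robot S robot S   [S ::= sees sees]
sees sees robot S robot S ⇒ sees sees robot X S robot S   [S ::= X S]
sees sees robot X S robot S ⇒ sees sees robot S robot S robot S   [X ::= S robot]
sees sees robot S robot S robot S ⇒ sees sees robot sees sees robot S robot S   [S ::= sees sees]
sees sees robot sees sees robot S robot S ⇒ sees sees robot sees sees robot south south robot S   [S ::= south south]
sees sees robot sees sees robot south south robot S ⇒ sees sees robot sees sees robot south south robot sees sees   [S ::= sees sees]

S ⇒ X S ⇒ S robot S ⇒ X S robot S ⇒ S robot S robot S ⇒ sees sees robot S robot S ⇒ sees sees robot X S robot S ⇒ sees sees robot S robot S robot S ⇒ sees sees robot sees sees robot S robot S ⇒ sees sees robot sees sees robot south south robot S ⇒ sees sees robot sees sees robot south south robot sees sees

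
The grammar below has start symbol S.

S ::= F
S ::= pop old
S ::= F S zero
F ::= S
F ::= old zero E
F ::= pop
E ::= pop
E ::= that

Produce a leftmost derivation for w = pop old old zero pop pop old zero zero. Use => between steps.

S => F S zero => S S zero => pop old S zero => pop old F S zero zero => pop old old zero E S zero zero => pop old old zero pop S zero zero => pop old old zero pop pop old zero zero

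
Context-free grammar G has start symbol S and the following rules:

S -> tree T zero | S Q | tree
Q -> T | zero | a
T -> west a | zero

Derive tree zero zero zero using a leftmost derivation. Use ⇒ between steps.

S ⇒ S Q   [S -> S Q]
S Q ⇒ S Q Q   [S -> S Q]
S Q Q ⇒ S Q Q Q   [S -> S Q]
S Q Q Q ⇒ tree Q Q Q   [S -> tree]
tree Q Q Q ⇒ tree T Q Q   [Q -> T]
tree T Q Q ⇒ tree zero Q Q   [T -> zero]
tree zero Q Q ⇒ tree zero zero Q   [Q -> zero]
tree zero zero Q ⇒ tree zero zero T   [Q -> T]
tree zero zero T ⇒ tree zero zero zero   [T -> zero]

S ⇒ S Q ⇒ S Q Q ⇒ S Q Q Q ⇒ tree Q Q Q ⇒ tree T Q Q ⇒ tree zero Q Q ⇒ tree zero zero Q ⇒ tree zero zero T ⇒ tree zero zero zero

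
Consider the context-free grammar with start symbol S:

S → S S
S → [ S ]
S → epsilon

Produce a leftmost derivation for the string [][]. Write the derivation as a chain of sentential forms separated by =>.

S=>SS=>SSS=>SSSS=>[S]SSS=>[]SSS=>[][S]SS=>[][]SS=>[][]S=>[][]

S => SS   [S → S S]
SS => SSS   [S → S S]
SSS => SSSS   [S → S S]
SSSS => [S]SSS   [S → [ S ]]
[S]SSS => []SSS   [S → epsilon]
[]SSS => [][S]SS   [S → [ S ]]
[][S]SS => [][]SS   [S → epsilon]
[][]SS => [][]S   [S → epsilon]
[][]S => [][]   [S → epsilon]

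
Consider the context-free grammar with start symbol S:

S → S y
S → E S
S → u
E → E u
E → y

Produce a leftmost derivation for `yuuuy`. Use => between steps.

S => Sy => ESy => EuSy => EuuSy => yuuSy => yuuuy

S => Sy   [S → S y]
Sy => ESy   [S → E S]
ESy => EuSy   [E → E u]
EuSy => EuuSy   [E → E u]
EuuSy => yuuSy   [E → y]
yuuSy => yuuuy   [S → u]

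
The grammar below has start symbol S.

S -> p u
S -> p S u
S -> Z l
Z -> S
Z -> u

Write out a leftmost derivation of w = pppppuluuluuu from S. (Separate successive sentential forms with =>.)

S => pSu => ppSuu => pppSuuu => pppZluuu => pppSluuu => ppppSuluuu => pppppSuuluuu => pppppZluuluuu => pppppuluuluuu

S => pSu   [S -> p S u]
pSu => ppSuu   [S -> p S u]
ppSuu => pppSuuu   [S -> p S u]
pppSuuu => pppZluuu   [S -> Z l]
pppZluuu => pppSluuu   [Z -> S]
pppSluuu => ppppSuluuu   [S -> p S u]
ppppSuluuu => pppppSuuluuu   [S -> p S u]
pppppSuuluuu => pppppZluuluuu   [S -> Z l]
pppppZluuluuu => pppppuluuluuu   [Z -> u]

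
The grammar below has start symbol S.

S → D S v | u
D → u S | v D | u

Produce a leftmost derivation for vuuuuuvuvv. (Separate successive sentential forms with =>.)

S => DSv => vDSv => vuSv => vuDSvv => vuuSSvv => vuuDSvSvv => vuuuSSvSvv => vuuuuSvSvv => vuuuuuvSvv => vuuuuuvuvv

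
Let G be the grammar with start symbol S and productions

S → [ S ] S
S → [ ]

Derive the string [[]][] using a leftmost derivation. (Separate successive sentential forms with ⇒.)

S⇒[S]S⇒[[]]S⇒[[]][]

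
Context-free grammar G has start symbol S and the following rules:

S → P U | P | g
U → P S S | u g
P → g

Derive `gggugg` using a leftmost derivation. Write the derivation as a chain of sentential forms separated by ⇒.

S ⇒ PU   [S → P U]
PU ⇒ gU   [P → g]
gU ⇒ gPSS   [U → P S S]
gPSS ⇒ ggSS   [P → g]
ggSS ⇒ ggPUS   [S → P U]
ggPUS ⇒ gggUS   [P → g]
gggUS ⇒ gggugS   [U → u g]
gggugS ⇒ gggugg   [S → g]

S ⇒ PU ⇒ gU ⇒ gPSS ⇒ ggSS ⇒ ggPUS ⇒ gggUS ⇒ gggugS ⇒ gggugg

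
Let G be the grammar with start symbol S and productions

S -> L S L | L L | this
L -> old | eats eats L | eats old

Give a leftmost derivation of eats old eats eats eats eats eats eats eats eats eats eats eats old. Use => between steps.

S => L L => eats old L => eats old eats eats L => eats old eats eats eats eats L => eats old eats eats eats eats eats eats L => eats old eats eats eats eats eats eats eats eats L => eats old eats eats eats eats eats eats eats eats eats eats L => eats old eats eats eats eats eats eats eats eats eats eats eats old

S => L L   [S -> L L]
L L => eats old L   [L -> eats old]
eats old L => eats old eats eats L   [L -> eats eats L]
eats old eats eats L => eats old eats eats eats eats L   [L -> eats eats L]
eats old eats eats eats eats L => eats old eats eats eats eats eats eats L   [L -> eats eats L]
eats old eats eats eats eats eats eats L => eats old eats eats eats eats eats eats eats eats L   [L -> eats eats L]
eats old eats eats eats eats eats eats eats eats L => eats old eats eats eats eats eats eats eats eats eats eats L   [L -> eats eats L]
eats old eats eats eats eats eats eats eats eats eats eats L => eats old eats eats eats eats eats eats eats eats eats eats eats old   [L -> eats old]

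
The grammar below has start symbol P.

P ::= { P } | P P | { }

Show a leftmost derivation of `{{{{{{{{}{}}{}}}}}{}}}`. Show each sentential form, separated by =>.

P => {P} => {{P}} => {{PP}} => {{{P}P}} => {{{{P}}P}} => {{{{{P}}}P}} => {{{{{{P}}}}P}} => {{{{{{PP}}}}P}} => {{{{{{{P}P}}}}P}} => {{{{{{{PP}P}}}}P}} => {{{{{{{{}P}P}}}}P}} => {{{{{{{{}{}}P}}}}P}} => {{{{{{{{}{}}{}}}}}P}} => {{{{{{{{}{}}{}}}}}{}}}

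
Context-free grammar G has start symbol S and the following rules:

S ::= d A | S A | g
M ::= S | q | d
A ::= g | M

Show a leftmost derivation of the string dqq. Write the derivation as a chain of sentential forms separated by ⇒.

S ⇒ SA   [S ::= S A]
SA ⇒ dAA   [S ::= d A]
dAA ⇒ dMA   [A ::= M]
dMA ⇒ dqA   [M ::= q]
dqA ⇒ dqM   [A ::= M]
dqM ⇒ dqq   [M ::= q]

S⇒SA⇒dAA⇒dMA⇒dqA⇒dqM⇒dqq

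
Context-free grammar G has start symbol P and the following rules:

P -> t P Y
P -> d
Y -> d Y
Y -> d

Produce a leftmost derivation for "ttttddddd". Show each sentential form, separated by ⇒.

P ⇒ tPY ⇒ ttPYY ⇒ tttPYYY ⇒ ttttPYYYY ⇒ ttttdYYYY ⇒ ttttddYYY ⇒ ttttdddYY ⇒ ttttddddY ⇒ ttttddddd

P ⇒ tPY   [P -> t P Y]
tPY ⇒ ttPYY   [P -> t P Y]
ttPYY ⇒ tttPYYY   [P -> t P Y]
tttPYYY ⇒ ttttPYYYY   [P -> t P Y]
ttttPYYYY ⇒ ttttdYYYY   [P -> d]
ttttdYYYY ⇒ ttttddYYY   [Y -> d]
ttttddYYY ⇒ ttttdddYY   [Y -> d]
ttttdddYY ⇒ ttttddddY   [Y -> d]
ttttddddY ⇒ ttttddddd   [Y -> d]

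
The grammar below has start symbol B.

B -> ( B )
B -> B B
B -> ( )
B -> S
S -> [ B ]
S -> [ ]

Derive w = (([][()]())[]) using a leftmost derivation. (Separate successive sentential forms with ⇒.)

B ⇒ (B) ⇒ (BB) ⇒ ((B)B) ⇒ ((BB)B) ⇒ ((SB)B) ⇒ (([]B)B) ⇒ (([]BB)B) ⇒ (([]SB)B) ⇒ (([][B]B)B) ⇒ (([][()]B)B) ⇒ (([][()]())B) ⇒ (([][()]())S) ⇒ (([][()]())[])

B ⇒ (B)   [B -> ( B )]
(B) ⇒ (BB)   [B -> B B]
(BB) ⇒ ((B)B)   [B -> ( B )]
((B)B) ⇒ ((BB)B)   [B -> B B]
((BB)B) ⇒ ((SB)B)   [B -> S]
((SB)B) ⇒ (([]B)B)   [S -> [ ]]
(([]B)B) ⇒ (([]BB)B)   [B -> B B]
(([]BB)B) ⇒ (([]SB)B)   [B -> S]
(([]SB)B) ⇒ (([][B]B)B)   [S -> [ B ]]
(([][B]B)B) ⇒ (([][()]B)B)   [B -> ( )]
(([][()]B)B) ⇒ (([][()]())B)   [B -> ( )]
(([][()]())B) ⇒ (([][()]())S)   [B -> S]
(([][()]())S) ⇒ (([][()]())[])   [S -> [ ]]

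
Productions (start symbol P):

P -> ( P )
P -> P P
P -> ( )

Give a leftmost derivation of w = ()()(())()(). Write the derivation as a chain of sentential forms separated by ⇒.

P ⇒ PP ⇒ PPP ⇒ PPPP ⇒ ()PPP ⇒ ()()PP ⇒ ()()PPP ⇒ ()()(P)PP ⇒ ()()(())PP ⇒ ()()(())()P ⇒ ()()(())()()

P ⇒ PP   [P -> P P]
PP ⇒ PPP   [P -> P P]
PPP ⇒ PPPP   [P -> P P]
PPPP ⇒ ()PPP   [P -> ( )]
()PPP ⇒ ()()PP   [P -> ( )]
()()PP ⇒ ()()PPP   [P -> P P]
()()PPP ⇒ ()()(P)PP   [P -> ( P )]
()()(P)PP ⇒ ()()(())PP   [P -> ( )]
()()(())PP ⇒ ()()(())()P   [P -> ( )]
()()(())()P ⇒ ()()(())()()   [P -> ( )]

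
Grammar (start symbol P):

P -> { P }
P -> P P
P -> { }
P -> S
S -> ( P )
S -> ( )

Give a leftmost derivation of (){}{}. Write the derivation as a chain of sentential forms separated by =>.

P => PP   [P -> P P]
PP => PPP   [P -> P P]
PPP => SPP   [P -> S]
SPP => ()PP   [S -> ( )]
()PP => (){}P   [P -> { }]
(){}P => (){}{}   [P -> { }]

P => PP => PPP => SPP => ()PP => (){}P => (){}{}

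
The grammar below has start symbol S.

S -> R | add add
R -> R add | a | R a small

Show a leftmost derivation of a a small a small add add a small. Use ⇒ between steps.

S ⇒ R ⇒ R a small ⇒ R add a small ⇒ R add add a small ⇒ R a small add add a small ⇒ R a small a small add add a small ⇒ a a small a small add add a small

S ⇒ R   [S -> R]
R ⇒ R a small   [R -> R a small]
R a small ⇒ R add a small   [R -> R add]
R add a small ⇒ R add add a small   [R -> R add]
R add add a small ⇒ R a small add add a small   [R -> R a small]
R a small add add a small ⇒ R a small a small add add a small   [R -> R a small]
R a small a small add add a small ⇒ a a small a small add add a small   [R -> a]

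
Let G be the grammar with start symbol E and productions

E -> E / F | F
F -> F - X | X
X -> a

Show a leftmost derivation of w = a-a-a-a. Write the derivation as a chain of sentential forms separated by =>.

E => F => F-X => F-X-X => F-X-X-X => X-X-X-X => a-X-X-X => a-a-X-X => a-a-a-X => a-a-a-a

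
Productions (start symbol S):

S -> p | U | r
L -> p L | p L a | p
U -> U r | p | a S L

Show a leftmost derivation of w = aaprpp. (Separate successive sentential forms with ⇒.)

S ⇒ U   [S -> U]
U ⇒ aSL   [U -> a S L]
aSL ⇒ aUL   [S -> U]
aUL ⇒ aaSLL   [U -> a S L]
aaSLL ⇒ aaULL   [S -> U]
aaULL ⇒ aaUrLL   [U -> U r]
aaUrLL ⇒ aaprLL   [U -> p]
aaprLL ⇒ aaprpL   [L -> p]
aaprpL ⇒ aaprpp   [L -> p]

S ⇒ U ⇒ aSL ⇒ aUL ⇒ aaSLL ⇒ aaULL ⇒ aaUrLL ⇒ aaprLL ⇒ aaprpL ⇒ aaprpp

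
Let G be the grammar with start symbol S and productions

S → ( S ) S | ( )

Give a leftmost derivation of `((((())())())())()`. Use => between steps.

S => (S)S   [S → ( S ) S]
(S)S => ((S)S)S   [S → ( S ) S]
((S)S)S => (((S)S)S)S   [S → ( S ) S]
(((S)S)S)S => ((((S)S)S)S)S   [S → ( S ) S]
((((S)S)S)S)S => ((((())S)S)S)S   [S → ( )]
((((())S)S)S)S => ((((())())S)S)S   [S → ( )]
((((())())S)S)S => ((((())())())S)S   [S → ( )]
((((())())())S)S => ((((())())())())S   [S → ( )]
((((())())())())S => ((((())())())())()   [S → ( )]

S => (S)S => ((S)S)S => (((S)S)S)S => ((((S)S)S)S)S => ((((())S)S)S)S => ((((())())S)S)S => ((((())())())S)S => ((((())())())())S => ((((())())())())()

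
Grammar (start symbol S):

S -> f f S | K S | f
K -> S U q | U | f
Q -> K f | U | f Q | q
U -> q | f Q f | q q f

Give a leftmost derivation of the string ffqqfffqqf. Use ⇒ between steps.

S ⇒ KS   [S -> K S]
KS ⇒ SUqS   [K -> S U q]
SUqS ⇒ KSUqS   [S -> K S]
KSUqS ⇒ USUqS   [K -> U]
USUqS ⇒ fQfSUqS   [U -> f Q f]
fQfSUqS ⇒ fKffSUqS   [Q -> K f]
fKffSUqS ⇒ fSUqffSUqS   [K -> S U q]
fSUqffSUqS ⇒ ffUqffSUqS   [S -> f]
ffUqffSUqS ⇒ ffqqffSUqS   [U -> q]
ffqqffSUqS ⇒ ffqqfffUqS   [S -> f]
ffqqfffUqS ⇒ ffqqfffqqS   [U -> q]
ffqqfffqqS ⇒ ffqqfffqqf   [S -> f]

S ⇒ KS ⇒ SUqS ⇒ KSUqS ⇒ USUqS ⇒ fQfSUqS ⇒ fKffSUqS ⇒ fSUqffSUqS ⇒ ffUqffSUqS ⇒ ffqqffSUqS ⇒ ffqqfffUqS ⇒ ffqqfffqqS ⇒ ffqqfffqqf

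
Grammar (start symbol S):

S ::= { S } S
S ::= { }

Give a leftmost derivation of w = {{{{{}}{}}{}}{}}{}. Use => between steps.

S=>{S}S=>{{S}S}S=>{{{S}S}S}S=>{{{{S}S}S}S}S=>{{{{{}}S}S}S}S=>{{{{{}}{}}S}S}S=>{{{{{}}{}}{}}S}S=>{{{{{}}{}}{}}{}}S=>{{{{{}}{}}{}}{}}{}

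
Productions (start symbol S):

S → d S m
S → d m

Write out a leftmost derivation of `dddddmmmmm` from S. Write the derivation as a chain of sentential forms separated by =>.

S => dSm => ddSmm => dddSmmm => ddddSmmmm => dddddmmmmm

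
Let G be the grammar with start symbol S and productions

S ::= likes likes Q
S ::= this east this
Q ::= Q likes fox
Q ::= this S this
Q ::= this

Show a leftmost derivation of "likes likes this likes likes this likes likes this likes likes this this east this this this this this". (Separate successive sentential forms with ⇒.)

S ⇒ likes likes Q ⇒ likes likes this S this ⇒ likes likes this likes likes Q this ⇒ likes likes this likes likes this S this this ⇒ likes likes this likes likes this likes likes Q this this ⇒ likes likes this likes likes this likes likes this S this this this ⇒ likes likes this likes likes this likes likes this likes likes Q this this this ⇒ likes likes this likes likes this likes likes this likes likes this S this this this this ⇒ likes likes this likes likes this likes likes this likes likes this this east this this this this this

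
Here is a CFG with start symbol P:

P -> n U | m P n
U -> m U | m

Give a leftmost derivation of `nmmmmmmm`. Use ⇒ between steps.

P ⇒ nU ⇒ nmU ⇒ nmmU ⇒ nmmmU ⇒ nmmmmU ⇒ nmmmmmU ⇒ nmmmmmmU ⇒ nmmmmmmm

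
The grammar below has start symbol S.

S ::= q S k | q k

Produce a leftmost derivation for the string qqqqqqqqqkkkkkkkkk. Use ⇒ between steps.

S ⇒ qSk ⇒ qqSkk ⇒ qqqSkkk ⇒ qqqqSkkkk ⇒ qqqqqSkkkkk ⇒ qqqqqqSkkkkkk ⇒ qqqqqqqSkkkkkkk ⇒ qqqqqqqqSkkkkkkkk ⇒ qqqqqqqqqkkkkkkkkk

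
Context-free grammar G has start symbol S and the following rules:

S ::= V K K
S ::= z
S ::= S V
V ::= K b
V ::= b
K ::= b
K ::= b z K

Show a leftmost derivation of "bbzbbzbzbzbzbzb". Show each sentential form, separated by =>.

S => VKK => bKK => bbzKK => bbzbK => bbzbbzK => bbzbbzbzK => bbzbbzbzbzK => bbzbbzbzbzbzK => bbzbbzbzbzbzbzK => bbzbbzbzbzbzbzb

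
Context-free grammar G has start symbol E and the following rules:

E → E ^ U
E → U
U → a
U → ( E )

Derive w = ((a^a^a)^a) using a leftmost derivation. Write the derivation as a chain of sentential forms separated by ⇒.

E ⇒ U   [E → U]
U ⇒ (E)   [U → ( E )]
(E) ⇒ (E^U)   [E → E ^ U]
(E^U) ⇒ (U^U)   [E → U]
(U^U) ⇒ ((E)^U)   [U → ( E )]
((E)^U) ⇒ ((E^U)^U)   [E → E ^ U]
((E^U)^U) ⇒ ((E^U^U)^U)   [E → E ^ U]
((E^U^U)^U) ⇒ ((U^U^U)^U)   [E → U]
((U^U^U)^U) ⇒ ((a^U^U)^U)   [U → a]
((a^U^U)^U) ⇒ ((a^a^U)^U)   [U → a]
((a^a^U)^U) ⇒ ((a^a^a)^U)   [U → a]
((a^a^a)^U) ⇒ ((a^a^a)^a)   [U → a]

E ⇒ U ⇒ (E) ⇒ (E^U) ⇒ (U^U) ⇒ ((E)^U) ⇒ ((E^U)^U) ⇒ ((E^U^U)^U) ⇒ ((U^U^U)^U) ⇒ ((a^U^U)^U) ⇒ ((a^a^U)^U) ⇒ ((a^a^a)^U) ⇒ ((a^a^a)^a)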